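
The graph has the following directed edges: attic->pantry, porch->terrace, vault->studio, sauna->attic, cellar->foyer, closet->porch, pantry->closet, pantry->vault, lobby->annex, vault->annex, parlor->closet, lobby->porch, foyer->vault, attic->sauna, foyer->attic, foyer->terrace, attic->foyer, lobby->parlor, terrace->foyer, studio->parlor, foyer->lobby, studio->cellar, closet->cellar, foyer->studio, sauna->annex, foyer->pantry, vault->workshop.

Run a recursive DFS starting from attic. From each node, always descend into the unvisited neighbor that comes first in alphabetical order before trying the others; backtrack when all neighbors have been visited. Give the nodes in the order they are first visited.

Visit attic
attic → foyer
foyer → lobby
lobby → annex
lobby → parlor
parlor → closet
closet → cellar
closet → porch
porch → terrace
foyer → pantry
pantry → vault
vault → studio
vault → workshop
attic → sauna

attic → foyer → lobby → annex → parlor → closet → cellar → porch → terrace → pantry → vault → studio → workshop → sauna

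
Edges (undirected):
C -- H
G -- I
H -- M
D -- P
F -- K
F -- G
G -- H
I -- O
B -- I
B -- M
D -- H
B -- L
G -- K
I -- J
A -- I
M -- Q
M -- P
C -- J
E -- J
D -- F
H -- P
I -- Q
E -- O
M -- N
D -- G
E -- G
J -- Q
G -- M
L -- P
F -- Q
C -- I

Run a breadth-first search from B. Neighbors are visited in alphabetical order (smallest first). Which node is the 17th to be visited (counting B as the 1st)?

Visit B; enqueue I, L, M → queue [I, L, M]
Visit I; enqueue A, C, G, J, O, Q → queue [L, M, A, C, G, J, O, Q]
Visit L; enqueue P → queue [M, A, C, G, J, O, Q, P]
Visit M; enqueue H, N → queue [A, C, G, J, O, Q, P, H, N]
Visit A → queue [C, G, J, O, Q, P, H, N]
Visit C → queue [G, J, O, Q, P, H, N]
Visit G; enqueue D, E, F, K → queue [J, O, Q, P, H, N, D, E, F, K]
Visit J → queue [O, Q, P, H, N, D, E, F, K]
Visit O → queue [Q, P, H, N, D, E, F, K]
Visit Q → queue [P, H, N, D, E, F, K]
Visit P → queue [H, N, D, E, F, K]
Visit H → queue [N, D, E, F, K]
Visit N → queue [D, E, F, K]
Visit D → queue [E, F, K]
Visit E → queue [F, K]
Visit F → queue [K]
Visit K → queue []

Visit order: B, I, L, M, A, C, G, J, O, Q, P, H, N, D, E, F, K

K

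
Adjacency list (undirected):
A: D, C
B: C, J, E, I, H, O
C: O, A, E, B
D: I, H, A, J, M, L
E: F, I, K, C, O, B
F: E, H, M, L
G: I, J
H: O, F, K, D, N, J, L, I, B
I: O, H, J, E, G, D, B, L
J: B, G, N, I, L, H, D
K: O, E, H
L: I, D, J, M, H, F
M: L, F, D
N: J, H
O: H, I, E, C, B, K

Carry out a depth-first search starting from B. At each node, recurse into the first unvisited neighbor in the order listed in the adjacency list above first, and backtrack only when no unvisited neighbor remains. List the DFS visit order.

B → C → O → H → F → E → I → J → G → N → L → D → A → M → K

Visit B
B → C
C → O
O → H
H → F
F → E
E → I
I → J
J → G
J → N
J → L
L → D
D → A
D → M
E → K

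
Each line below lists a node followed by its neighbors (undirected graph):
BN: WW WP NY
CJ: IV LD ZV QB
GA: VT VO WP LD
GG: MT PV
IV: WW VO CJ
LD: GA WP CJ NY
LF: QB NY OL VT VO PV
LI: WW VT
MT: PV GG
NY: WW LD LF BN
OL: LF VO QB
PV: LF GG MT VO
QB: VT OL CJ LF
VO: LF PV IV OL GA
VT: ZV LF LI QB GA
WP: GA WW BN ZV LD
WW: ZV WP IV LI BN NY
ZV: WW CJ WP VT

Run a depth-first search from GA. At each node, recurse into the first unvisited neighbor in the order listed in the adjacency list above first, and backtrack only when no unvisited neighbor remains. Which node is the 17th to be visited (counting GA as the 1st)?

MT

Visit GA
GA → VT
VT → ZV
ZV → WW
WW → WP
WP → BN
BN → NY
NY → LD
LD → CJ
CJ → IV
IV → VO
VO → LF
LF → QB
QB → OL
LF → PV
PV → GG
GG → MT
WW → LI

Visit order: GA, VT, ZV, WW, WP, BN, NY, LD, CJ, IV, VO, LF, QB, OL, PV, GG, MT, LI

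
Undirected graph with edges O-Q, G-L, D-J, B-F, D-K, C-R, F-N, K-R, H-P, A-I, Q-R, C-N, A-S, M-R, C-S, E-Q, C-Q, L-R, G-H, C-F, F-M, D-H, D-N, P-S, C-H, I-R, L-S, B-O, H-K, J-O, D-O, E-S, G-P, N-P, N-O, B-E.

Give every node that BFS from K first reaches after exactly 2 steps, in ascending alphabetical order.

C, G, I, J, L, M, N, O, P, Q

Level 0: K
Level 1: D, H, R
Level 2: C, G, I, J, L, M, N, O, P, Q
Level 3: A, B, E, F, S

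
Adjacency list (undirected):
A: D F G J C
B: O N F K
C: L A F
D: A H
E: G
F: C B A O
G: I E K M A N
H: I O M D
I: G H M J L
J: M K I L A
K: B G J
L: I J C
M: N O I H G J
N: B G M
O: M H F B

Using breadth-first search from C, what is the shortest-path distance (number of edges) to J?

2

Level 0: C
Level 1: A, F, L
Level 2: B, D, G, I, J, O
Level 3: E, H, K, M, N
J first appears at level 2.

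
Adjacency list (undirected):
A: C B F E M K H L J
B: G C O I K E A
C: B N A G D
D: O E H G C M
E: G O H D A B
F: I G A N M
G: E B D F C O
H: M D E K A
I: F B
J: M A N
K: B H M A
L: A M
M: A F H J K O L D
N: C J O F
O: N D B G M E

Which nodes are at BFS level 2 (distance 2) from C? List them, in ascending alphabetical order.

Level 0: C
Level 1: A, B, D, G, N
Level 2: E, F, H, I, J, K, L, M, O

E, F, H, I, J, K, L, M, O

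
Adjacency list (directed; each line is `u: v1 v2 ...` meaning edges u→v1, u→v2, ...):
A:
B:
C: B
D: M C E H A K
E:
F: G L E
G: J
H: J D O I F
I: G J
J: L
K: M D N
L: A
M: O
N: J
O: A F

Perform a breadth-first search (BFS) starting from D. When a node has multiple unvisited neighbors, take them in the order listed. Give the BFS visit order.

Visit D; enqueue M, C, E, H, A, K → queue [M, C, E, H, A, K]
Visit M; enqueue O → queue [C, E, H, A, K, O]
Visit C; enqueue B → queue [E, H, A, K, O, B]
Visit E → queue [H, A, K, O, B]
Visit H; enqueue J, I, F → queue [A, K, O, B, J, I, F]
Visit A → queue [K, O, B, J, I, F]
Visit K; enqueue N → queue [O, B, J, I, F, N]
Visit O → queue [B, J, I, F, N]
Visit B → queue [J, I, F, N]
Visit J; enqueue L → queue [I, F, N, L]
Visit I; enqueue G → queue [F, N, L, G]
Visit F → queue [N, L, G]
Visit N → queue [L, G]
Visit L → queue [G]
Visit G → queue []

D M C E H A K O B J I F N L G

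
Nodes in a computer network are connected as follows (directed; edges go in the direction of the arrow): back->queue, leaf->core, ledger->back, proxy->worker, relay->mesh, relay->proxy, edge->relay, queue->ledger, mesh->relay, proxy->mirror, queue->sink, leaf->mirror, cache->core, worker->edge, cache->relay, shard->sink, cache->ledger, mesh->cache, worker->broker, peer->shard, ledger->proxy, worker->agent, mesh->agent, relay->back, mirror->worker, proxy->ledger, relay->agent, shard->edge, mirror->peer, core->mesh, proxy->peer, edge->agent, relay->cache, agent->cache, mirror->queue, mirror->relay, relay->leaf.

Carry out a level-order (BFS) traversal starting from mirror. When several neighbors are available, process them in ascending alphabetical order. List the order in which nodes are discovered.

mirror peer queue relay worker shard ledger sink agent back cache leaf mesh proxy broker edge core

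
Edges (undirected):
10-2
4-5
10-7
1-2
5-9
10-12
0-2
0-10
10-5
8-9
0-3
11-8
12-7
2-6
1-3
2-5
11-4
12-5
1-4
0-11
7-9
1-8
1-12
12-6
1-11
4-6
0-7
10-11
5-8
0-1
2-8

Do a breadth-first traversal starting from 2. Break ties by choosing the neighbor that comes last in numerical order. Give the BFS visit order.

2 → 10 → 8 → 6 → 5 → 1 → 0 → 12 → 11 → 7 → 9 → 4 → 3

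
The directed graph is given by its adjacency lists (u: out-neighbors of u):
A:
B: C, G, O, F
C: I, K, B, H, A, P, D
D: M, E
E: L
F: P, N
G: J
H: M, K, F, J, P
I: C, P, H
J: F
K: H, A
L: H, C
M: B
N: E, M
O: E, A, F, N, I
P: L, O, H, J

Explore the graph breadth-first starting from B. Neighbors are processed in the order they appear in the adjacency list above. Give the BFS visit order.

Visit B; enqueue C, G, O, F → queue [C, G, O, F]
Visit C; enqueue I, K, H, A, P, D → queue [G, O, F, I, K, H, A, P, D]
Visit G; enqueue J → queue [O, F, I, K, H, A, P, D, J]
Visit O; enqueue E, N → queue [F, I, K, H, A, P, D, J, E, N]
Visit F → queue [I, K, H, A, P, D, J, E, N]
Visit I → queue [K, H, A, P, D, J, E, N]
Visit K → queue [H, A, P, D, J, E, N]
Visit H; enqueue M → queue [A, P, D, J, E, N, M]
Visit A → queue [P, D, J, E, N, M]
Visit P; enqueue L → queue [D, J, E, N, M, L]
Visit D → queue [J, E, N, M, L]
Visit J → queue [E, N, M, L]
Visit E → queue [N, M, L]
Visit N → queue [M, L]
Visit M → queue [L]
Visit L → queue []

B, C, G, O, F, I, K, H, A, P, D, J, E, N, M, L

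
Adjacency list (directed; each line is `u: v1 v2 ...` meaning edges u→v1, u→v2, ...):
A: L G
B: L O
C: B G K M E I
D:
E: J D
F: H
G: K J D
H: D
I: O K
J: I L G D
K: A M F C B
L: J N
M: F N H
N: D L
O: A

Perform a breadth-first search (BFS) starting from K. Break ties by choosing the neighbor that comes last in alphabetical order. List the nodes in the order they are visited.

K M F C B A N H I G E O L D J

Visit K; enqueue M, F, C, B, A → queue [M, F, C, B, A]
Visit M; enqueue N, H → queue [F, C, B, A, N, H]
Visit F → queue [C, B, A, N, H]
Visit C; enqueue I, G, E → queue [B, A, N, H, I, G, E]
Visit B; enqueue O, L → queue [A, N, H, I, G, E, O, L]
Visit A → queue [N, H, I, G, E, O, L]
Visit N; enqueue D → queue [H, I, G, E, O, L, D]
Visit H → queue [I, G, E, O, L, D]
Visit I → queue [G, E, O, L, D]
Visit G; enqueue J → queue [E, O, L, D, J]
Visit E → queue [O, L, D, J]
Visit O → queue [L, D, J]
Visit L → queue [D, J]
Visit D → queue [J]
Visit J → queue []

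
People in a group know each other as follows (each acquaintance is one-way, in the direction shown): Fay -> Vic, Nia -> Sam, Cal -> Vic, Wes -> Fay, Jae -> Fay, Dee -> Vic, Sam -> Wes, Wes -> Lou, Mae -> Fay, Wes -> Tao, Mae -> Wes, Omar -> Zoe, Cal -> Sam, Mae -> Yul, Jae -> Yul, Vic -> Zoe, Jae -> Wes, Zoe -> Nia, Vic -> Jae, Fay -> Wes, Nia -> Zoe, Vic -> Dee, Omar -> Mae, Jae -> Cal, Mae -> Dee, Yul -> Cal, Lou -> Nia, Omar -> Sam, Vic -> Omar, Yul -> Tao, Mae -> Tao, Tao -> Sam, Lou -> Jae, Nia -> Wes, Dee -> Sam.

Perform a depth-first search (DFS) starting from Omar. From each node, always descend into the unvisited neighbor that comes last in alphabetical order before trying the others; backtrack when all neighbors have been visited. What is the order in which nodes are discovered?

Visit Omar
Omar → Zoe
Zoe → Nia
Nia → Wes
Wes → Tao
Tao → Sam
Wes → Lou
Lou → Jae
Jae → Yul
Yul → Cal
Cal → Vic
Vic → Dee
Jae → Fay
Omar → Mae

Omar Zoe Nia Wes Tao Sam Lou Jae Yul Cal Vic Dee Fay Mae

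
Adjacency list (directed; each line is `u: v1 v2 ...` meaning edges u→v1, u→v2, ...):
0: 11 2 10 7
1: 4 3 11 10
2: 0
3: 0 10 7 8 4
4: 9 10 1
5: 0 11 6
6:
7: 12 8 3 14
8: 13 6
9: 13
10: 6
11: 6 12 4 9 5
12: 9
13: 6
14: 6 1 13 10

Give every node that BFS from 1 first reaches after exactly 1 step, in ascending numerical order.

Level 0: 1
Level 1: 3, 4, 10, 11
Level 2: 0, 5, 6, 7, 8, 9, 12
Level 3: 2, 13, 14

3, 4, 10, 11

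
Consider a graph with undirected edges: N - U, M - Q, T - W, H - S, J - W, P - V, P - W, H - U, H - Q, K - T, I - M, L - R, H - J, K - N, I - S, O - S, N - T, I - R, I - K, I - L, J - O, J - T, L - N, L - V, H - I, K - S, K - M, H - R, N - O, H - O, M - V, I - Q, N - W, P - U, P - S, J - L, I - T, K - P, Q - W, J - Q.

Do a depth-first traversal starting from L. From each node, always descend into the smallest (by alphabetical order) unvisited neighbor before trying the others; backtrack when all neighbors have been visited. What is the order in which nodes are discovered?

L -> I -> H -> J -> O -> N -> K -> M -> Q -> W -> P -> S -> U -> V -> T -> R

Visit L
L → I
I → H
H → J
J → O
O → N
N → K
K → M
M → Q
Q → W
W → P
P → S
P → U
P → V
W → T
H → R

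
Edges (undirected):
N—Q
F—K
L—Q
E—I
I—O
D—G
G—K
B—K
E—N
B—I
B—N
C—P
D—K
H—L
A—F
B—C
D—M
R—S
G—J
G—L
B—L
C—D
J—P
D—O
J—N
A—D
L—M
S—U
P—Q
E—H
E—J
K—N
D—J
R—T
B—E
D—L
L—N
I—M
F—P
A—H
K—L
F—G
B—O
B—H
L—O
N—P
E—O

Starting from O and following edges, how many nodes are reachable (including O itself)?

17

BFS from O visits: O, L, I, E, D, B, Q, N, M, K, H, G, J, C, A, P, F
Reachable nodes: 17 of 21 total.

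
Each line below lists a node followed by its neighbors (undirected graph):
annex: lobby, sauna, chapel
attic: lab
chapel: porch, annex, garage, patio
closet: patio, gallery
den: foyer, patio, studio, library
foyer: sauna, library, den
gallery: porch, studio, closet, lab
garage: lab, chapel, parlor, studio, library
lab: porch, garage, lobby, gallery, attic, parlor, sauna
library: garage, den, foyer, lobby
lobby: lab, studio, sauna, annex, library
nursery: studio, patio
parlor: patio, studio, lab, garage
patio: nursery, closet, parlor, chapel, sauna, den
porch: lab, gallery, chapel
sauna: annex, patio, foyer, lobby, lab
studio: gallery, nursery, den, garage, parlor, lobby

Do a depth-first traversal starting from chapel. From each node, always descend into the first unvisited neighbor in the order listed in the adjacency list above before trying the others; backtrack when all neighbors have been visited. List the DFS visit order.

chapel, porch, lab, garage, parlor, patio, nursery, studio, gallery, closet, den, foyer, sauna, annex, lobby, library, attic

Visit chapel
chapel → porch
porch → lab
lab → garage
garage → parlor
parlor → patio
patio → nursery
nursery → studio
studio → gallery
gallery → closet
studio → den
den → foyer
foyer → sauna
sauna → annex
annex → lobby
lobby → library
lab → attic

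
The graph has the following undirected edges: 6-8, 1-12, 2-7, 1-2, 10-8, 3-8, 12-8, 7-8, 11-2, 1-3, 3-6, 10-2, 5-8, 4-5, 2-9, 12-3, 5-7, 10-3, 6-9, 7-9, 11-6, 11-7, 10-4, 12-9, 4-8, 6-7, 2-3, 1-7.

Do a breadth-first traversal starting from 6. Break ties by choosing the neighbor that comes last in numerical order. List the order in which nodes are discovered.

6, 11, 9, 8, 7, 3, 2, 12, 10, 5, 4, 1

Visit 6; enqueue 11, 9, 8, 7, 3 → queue [11, 9, 8, 7, 3]
Visit 11; enqueue 2 → queue [9, 8, 7, 3, 2]
Visit 9; enqueue 12 → queue [8, 7, 3, 2, 12]
Visit 8; enqueue 10, 5, 4 → queue [7, 3, 2, 12, 10, 5, 4]
Visit 7; enqueue 1 → queue [3, 2, 12, 10, 5, 4, 1]
Visit 3 → queue [2, 12, 10, 5, 4, 1]
Visit 2 → queue [12, 10, 5, 4, 1]
Visit 12 → queue [10, 5, 4, 1]
Visit 10 → queue [5, 4, 1]
Visit 5 → queue [4, 1]
Visit 4 → queue [1]
Visit 1 → queue []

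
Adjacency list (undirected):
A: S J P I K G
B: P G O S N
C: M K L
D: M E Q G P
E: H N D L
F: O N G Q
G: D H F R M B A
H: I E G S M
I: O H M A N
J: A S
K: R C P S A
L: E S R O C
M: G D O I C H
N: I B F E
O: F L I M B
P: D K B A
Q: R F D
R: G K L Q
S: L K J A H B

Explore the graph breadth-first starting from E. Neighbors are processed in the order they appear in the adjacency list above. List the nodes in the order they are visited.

E H N D L I G S M B F Q P R O C A K J

Visit E; enqueue H, N, D, L → queue [H, N, D, L]
Visit H; enqueue I, G, S, M → queue [N, D, L, I, G, S, M]
Visit N; enqueue B, F → queue [D, L, I, G, S, M, B, F]
Visit D; enqueue Q, P → queue [L, I, G, S, M, B, F, Q, P]
Visit L; enqueue R, O, C → queue [I, G, S, M, B, F, Q, P, R, O, C]
Visit I; enqueue A → queue [G, S, M, B, F, Q, P, R, O, C, A]
Visit G → queue [S, M, B, F, Q, P, R, O, C, A]
Visit S; enqueue K, J → queue [M, B, F, Q, P, R, O, C, A, K, J]
Visit M → queue [B, F, Q, P, R, O, C, A, K, J]
Visit B → queue [F, Q, P, R, O, C, A, K, J]
Visit F → queue [Q, P, R, O, C, A, K, J]
Visit Q → queue [P, R, O, C, A, K, J]
Visit P → queue [R, O, C, A, K, J]
Visit R → queue [O, C, A, K, J]
Visit O → queue [C, A, K, J]
Visit C → queue [A, K, J]
Visit A → queue [K, J]
Visit K → queue [J]
Visit J → queue []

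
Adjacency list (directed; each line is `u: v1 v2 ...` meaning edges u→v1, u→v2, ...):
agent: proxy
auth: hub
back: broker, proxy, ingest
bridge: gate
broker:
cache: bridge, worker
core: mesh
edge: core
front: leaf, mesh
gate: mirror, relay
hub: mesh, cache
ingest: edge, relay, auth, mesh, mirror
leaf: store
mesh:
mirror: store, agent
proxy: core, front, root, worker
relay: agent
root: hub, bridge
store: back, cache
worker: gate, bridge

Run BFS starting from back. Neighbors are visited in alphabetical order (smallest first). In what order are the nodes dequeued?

Visit back; enqueue broker, ingest, proxy → queue [broker, ingest, proxy]
Visit broker → queue [ingest, proxy]
Visit ingest; enqueue auth, edge, mesh, mirror, relay → queue [proxy, auth, edge, mesh, mirror, relay]
Visit proxy; enqueue core, front, root, worker → queue [auth, edge, mesh, mirror, relay, core, front, root, worker]
Visit auth; enqueue hub → queue [edge, mesh, mirror, relay, core, front, root, worker, hub]
Visit edge → queue [mesh, mirror, relay, core, front, root, worker, hub]
Visit mesh → queue [mirror, relay, core, front, root, worker, hub]
Visit mirror; enqueue agent, store → queue [relay, core, front, root, worker, hub, agent, store]
Visit relay → queue [core, front, root, worker, hub, agent, store]
Visit core → queue [front, root, worker, hub, agent, store]
Visit front; enqueue leaf → queue [root, worker, hub, agent, store, leaf]
Visit root; enqueue bridge → queue [worker, hub, agent, store, leaf, bridge]
Visit worker; enqueue gate → queue [hub, agent, store, leaf, bridge, gate]
Visit hub; enqueue cache → queue [agent, store, leaf, bridge, gate, cache]
Visit agent → queue [store, leaf, bridge, gate, cache]
Visit store → queue [leaf, bridge, gate, cache]
Visit leaf → queue [bridge, gate, cache]
Visit bridge → queue [gate, cache]
Visit gate → queue [cache]
Visit cache → queue []

back broker ingest proxy auth edge mesh mirror relay core front root worker hub agent store leaf bridge gate cache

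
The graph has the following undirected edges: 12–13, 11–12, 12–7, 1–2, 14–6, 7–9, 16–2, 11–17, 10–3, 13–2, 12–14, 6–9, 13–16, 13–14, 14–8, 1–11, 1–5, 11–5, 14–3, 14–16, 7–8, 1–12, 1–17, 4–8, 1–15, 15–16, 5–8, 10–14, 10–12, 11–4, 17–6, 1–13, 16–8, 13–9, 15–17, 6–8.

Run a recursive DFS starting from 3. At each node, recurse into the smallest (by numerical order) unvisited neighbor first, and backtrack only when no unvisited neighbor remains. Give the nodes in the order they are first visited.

Visit 3
3 → 10
10 → 12
12 → 1
1 → 2
2 → 13
13 → 9
9 → 6
6 → 8
8 → 4
4 → 11
11 → 5
11 → 17
17 → 15
15 → 16
16 → 14
8 → 7

3, 10, 12, 1, 2, 13, 9, 6, 8, 4, 11, 5, 17, 15, 16, 14, 7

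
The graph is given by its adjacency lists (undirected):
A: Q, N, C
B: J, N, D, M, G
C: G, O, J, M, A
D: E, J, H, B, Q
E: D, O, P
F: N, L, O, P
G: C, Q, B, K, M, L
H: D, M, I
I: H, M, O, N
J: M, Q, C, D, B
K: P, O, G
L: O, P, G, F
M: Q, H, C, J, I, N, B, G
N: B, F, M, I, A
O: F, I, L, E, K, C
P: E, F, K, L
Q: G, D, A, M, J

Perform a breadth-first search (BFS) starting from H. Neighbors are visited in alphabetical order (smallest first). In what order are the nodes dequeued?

Visit H; enqueue D, I, M → queue [D, I, M]
Visit D; enqueue B, E, J, Q → queue [I, M, B, E, J, Q]
Visit I; enqueue N, O → queue [M, B, E, J, Q, N, O]
Visit M; enqueue C, G → queue [B, E, J, Q, N, O, C, G]
Visit B → queue [E, J, Q, N, O, C, G]
Visit E; enqueue P → queue [J, Q, N, O, C, G, P]
Visit J → queue [Q, N, O, C, G, P]
Visit Q; enqueue A → queue [N, O, C, G, P, A]
Visit N; enqueue F → queue [O, C, G, P, A, F]
Visit O; enqueue K, L → queue [C, G, P, A, F, K, L]
Visit C → queue [G, P, A, F, K, L]
Visit G → queue [P, A, F, K, L]
Visit P → queue [A, F, K, L]
Visit A → queue [F, K, L]
Visit F → queue [K, L]
Visit K → queue [L]
Visit L → queue []

H, D, I, M, B, E, J, Q, N, O, C, G, P, A, F, K, L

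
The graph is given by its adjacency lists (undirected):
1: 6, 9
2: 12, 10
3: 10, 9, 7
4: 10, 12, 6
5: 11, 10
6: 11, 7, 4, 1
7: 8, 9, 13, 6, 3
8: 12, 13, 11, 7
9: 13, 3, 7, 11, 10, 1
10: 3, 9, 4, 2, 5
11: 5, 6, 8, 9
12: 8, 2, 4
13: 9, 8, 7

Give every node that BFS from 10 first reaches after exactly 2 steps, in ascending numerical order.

1, 6, 7, 11, 12, 13

Level 0: 10
Level 1: 2, 3, 4, 5, 9
Level 2: 1, 6, 7, 11, 12, 13
Level 3: 8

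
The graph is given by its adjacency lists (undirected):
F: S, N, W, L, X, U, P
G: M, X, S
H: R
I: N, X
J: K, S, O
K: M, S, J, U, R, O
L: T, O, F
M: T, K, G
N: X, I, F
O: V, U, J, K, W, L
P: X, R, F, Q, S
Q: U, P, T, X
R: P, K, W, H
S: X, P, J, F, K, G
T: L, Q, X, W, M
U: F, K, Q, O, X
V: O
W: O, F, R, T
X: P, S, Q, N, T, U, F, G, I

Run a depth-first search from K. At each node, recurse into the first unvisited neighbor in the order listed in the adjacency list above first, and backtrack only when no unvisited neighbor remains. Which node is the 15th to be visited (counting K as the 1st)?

Visit K
K → M
M → T
T → L
L → O
O → V
O → U
U → F
F → S
S → X
X → P
P → R
R → W
R → H
P → Q
X → N
N → I
X → G
S → J

Visit order: K, M, T, L, O, V, U, F, S, X, P, R, W, H, Q, N, I, G, J

Q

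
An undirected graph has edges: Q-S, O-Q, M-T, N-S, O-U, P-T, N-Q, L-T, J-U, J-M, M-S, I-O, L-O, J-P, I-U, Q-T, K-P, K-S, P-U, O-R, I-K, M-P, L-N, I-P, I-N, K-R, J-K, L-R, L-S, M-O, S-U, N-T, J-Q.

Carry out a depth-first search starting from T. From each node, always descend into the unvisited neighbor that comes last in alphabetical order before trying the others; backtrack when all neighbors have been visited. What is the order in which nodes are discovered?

Visit T
T → Q
Q → S
S → U
U → P
P → M
M → O
O → R
R → L
L → N
N → I
I → K
K → J

T → Q → S → U → P → M → O → R → L → N → I → K → J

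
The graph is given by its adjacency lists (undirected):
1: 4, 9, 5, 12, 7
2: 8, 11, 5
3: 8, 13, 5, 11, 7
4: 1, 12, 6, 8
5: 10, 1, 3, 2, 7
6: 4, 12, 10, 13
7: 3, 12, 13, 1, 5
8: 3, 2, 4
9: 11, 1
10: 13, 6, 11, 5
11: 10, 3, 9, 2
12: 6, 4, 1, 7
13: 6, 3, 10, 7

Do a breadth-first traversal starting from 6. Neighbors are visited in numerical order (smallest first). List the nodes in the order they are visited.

Visit 6; enqueue 4, 10, 12, 13 → queue [4, 10, 12, 13]
Visit 4; enqueue 1, 8 → queue [10, 12, 13, 1, 8]
Visit 10; enqueue 5, 11 → queue [12, 13, 1, 8, 5, 11]
Visit 12; enqueue 7 → queue [13, 1, 8, 5, 11, 7]
Visit 13; enqueue 3 → queue [1, 8, 5, 11, 7, 3]
Visit 1; enqueue 9 → queue [8, 5, 11, 7, 3, 9]
Visit 8; enqueue 2 → queue [5, 11, 7, 3, 9, 2]
Visit 5 → queue [11, 7, 3, 9, 2]
Visit 11 → queue [7, 3, 9, 2]
Visit 7 → queue [3, 9, 2]
Visit 3 → queue [9, 2]
Visit 9 → queue [2]
Visit 2 → queue []

6, 4, 10, 12, 13, 1, 8, 5, 11, 7, 3, 9, 2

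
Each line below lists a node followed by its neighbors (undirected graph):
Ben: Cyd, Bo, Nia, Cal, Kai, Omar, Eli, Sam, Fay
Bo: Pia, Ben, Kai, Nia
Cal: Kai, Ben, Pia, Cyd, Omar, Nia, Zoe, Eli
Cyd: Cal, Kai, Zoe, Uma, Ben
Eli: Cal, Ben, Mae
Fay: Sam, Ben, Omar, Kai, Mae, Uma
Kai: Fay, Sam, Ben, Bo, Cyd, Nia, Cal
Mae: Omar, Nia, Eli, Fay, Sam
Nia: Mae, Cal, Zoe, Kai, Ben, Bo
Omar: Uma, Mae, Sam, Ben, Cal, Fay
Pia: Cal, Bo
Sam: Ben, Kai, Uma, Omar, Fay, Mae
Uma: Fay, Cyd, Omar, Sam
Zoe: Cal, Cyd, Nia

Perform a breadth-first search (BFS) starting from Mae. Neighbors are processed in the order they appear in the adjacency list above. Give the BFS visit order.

Mae -> Omar -> Nia -> Eli -> Fay -> Sam -> Uma -> Ben -> Cal -> Zoe -> Kai -> Bo -> Cyd -> Pia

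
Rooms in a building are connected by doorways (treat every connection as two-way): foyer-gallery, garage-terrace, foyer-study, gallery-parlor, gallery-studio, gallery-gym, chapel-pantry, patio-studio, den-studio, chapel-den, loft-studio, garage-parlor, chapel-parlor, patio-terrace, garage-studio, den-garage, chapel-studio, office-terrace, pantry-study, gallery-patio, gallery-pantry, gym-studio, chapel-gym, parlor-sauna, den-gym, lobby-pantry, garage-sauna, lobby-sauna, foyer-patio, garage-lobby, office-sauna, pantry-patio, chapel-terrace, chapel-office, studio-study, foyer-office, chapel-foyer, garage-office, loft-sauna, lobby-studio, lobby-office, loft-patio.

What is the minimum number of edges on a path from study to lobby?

2

Level 0: study
Level 1: foyer, pantry, studio
Level 2: chapel, den, gallery, garage, gym, lobby, loft, office, patio
Level 3: parlor, sauna, terrace
lobby first appears at level 2.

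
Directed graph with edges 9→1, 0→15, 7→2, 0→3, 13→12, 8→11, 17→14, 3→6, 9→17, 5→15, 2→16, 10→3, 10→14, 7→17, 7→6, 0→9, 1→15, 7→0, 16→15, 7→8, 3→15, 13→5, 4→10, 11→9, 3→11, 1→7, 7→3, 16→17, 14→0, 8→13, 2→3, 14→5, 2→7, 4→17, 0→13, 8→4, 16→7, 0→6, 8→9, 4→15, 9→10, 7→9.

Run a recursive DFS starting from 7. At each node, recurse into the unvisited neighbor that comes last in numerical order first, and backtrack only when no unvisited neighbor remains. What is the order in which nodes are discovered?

Visit 7
7 → 17
17 → 14
14 → 5
5 → 15
14 → 0
0 → 13
13 → 12
0 → 9
9 → 10
10 → 3
3 → 11
3 → 6
9 → 1
7 → 8
8 → 4
7 → 2
2 → 16

7 -> 17 -> 14 -> 5 -> 15 -> 0 -> 13 -> 12 -> 9 -> 10 -> 3 -> 11 -> 6 -> 1 -> 8 -> 4 -> 2 -> 16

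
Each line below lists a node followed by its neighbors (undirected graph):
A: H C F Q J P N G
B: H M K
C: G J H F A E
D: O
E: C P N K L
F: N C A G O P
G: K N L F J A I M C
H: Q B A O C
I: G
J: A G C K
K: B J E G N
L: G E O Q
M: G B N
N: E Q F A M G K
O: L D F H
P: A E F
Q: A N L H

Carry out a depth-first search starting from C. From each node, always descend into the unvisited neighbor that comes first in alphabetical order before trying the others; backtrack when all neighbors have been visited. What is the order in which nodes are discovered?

C A F G I J K B H O D L E N M Q P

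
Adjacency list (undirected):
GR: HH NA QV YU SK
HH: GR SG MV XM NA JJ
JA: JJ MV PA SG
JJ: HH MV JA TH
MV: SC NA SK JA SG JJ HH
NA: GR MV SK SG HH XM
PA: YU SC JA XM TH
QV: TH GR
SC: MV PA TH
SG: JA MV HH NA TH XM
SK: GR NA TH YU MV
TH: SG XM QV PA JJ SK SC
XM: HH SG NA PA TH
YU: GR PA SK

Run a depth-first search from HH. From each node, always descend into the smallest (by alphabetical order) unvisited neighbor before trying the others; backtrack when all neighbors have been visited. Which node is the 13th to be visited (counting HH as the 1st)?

Visit HH
HH → GR
GR → NA
NA → MV
MV → JA
JA → JJ
JJ → TH
TH → PA
PA → SC
PA → XM
XM → SG
PA → YU
YU → SK
TH → QV

Visit order: HH, GR, NA, MV, JA, JJ, TH, PA, SC, XM, SG, YU, SK, QV

SK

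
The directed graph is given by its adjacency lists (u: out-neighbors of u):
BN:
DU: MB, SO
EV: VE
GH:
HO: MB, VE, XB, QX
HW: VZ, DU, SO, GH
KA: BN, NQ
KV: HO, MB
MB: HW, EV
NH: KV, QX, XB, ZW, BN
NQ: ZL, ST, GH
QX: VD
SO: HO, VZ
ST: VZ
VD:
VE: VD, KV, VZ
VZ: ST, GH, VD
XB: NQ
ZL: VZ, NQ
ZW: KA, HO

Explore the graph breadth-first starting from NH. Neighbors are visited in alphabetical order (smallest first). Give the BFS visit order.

Visit NH; enqueue BN, KV, QX, XB, ZW → queue [BN, KV, QX, XB, ZW]
Visit BN → queue [KV, QX, XB, ZW]
Visit KV; enqueue HO, MB → queue [QX, XB, ZW, HO, MB]
Visit QX; enqueue VD → queue [XB, ZW, HO, MB, VD]
Visit XB; enqueue NQ → queue [ZW, HO, MB, VD, NQ]
Visit ZW; enqueue KA → queue [HO, MB, VD, NQ, KA]
Visit HO; enqueue VE → queue [MB, VD, NQ, KA, VE]
Visit MB; enqueue EV, HW → queue [VD, NQ, KA, VE, EV, HW]
Visit VD → queue [NQ, KA, VE, EV, HW]
Visit NQ; enqueue GH, ST, ZL → queue [KA, VE, EV, HW, GH, ST, ZL]
Visit KA → queue [VE, EV, HW, GH, ST, ZL]
Visit VE; enqueue VZ → queue [EV, HW, GH, ST, ZL, VZ]
Visit EV → queue [HW, GH, ST, ZL, VZ]
Visit HW; enqueue DU, SO → queue [GH, ST, ZL, VZ, DU, SO]
Visit GH → queue [ST, ZL, VZ, DU, SO]
Visit ST → queue [ZL, VZ, DU, SO]
Visit ZL → queue [VZ, DU, SO]
Visit VZ → queue [DU, SO]
Visit DU → queue [SO]
Visit SO → queue []

NH BN KV QX XB ZW HO MB VD NQ KA VE EV HW GH ST ZL VZ DU SO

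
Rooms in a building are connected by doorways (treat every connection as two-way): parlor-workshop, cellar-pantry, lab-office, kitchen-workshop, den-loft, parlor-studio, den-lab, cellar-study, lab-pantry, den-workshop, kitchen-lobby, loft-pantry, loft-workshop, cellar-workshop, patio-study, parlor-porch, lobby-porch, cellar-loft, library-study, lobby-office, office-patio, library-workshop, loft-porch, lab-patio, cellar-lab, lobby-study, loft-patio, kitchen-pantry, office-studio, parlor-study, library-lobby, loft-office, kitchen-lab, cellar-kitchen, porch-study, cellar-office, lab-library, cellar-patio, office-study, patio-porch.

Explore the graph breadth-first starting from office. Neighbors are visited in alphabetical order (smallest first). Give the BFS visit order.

office, cellar, lab, lobby, loft, patio, studio, study, kitchen, pantry, workshop, den, library, porch, parlor

Visit office; enqueue cellar, lab, lobby, loft, patio, studio, study → queue [cellar, lab, lobby, loft, patio, studio, study]
Visit cellar; enqueue kitchen, pantry, workshop → queue [lab, lobby, loft, patio, studio, study, kitchen, pantry, workshop]
Visit lab; enqueue den, library → queue [lobby, loft, patio, studio, study, kitchen, pantry, workshop, den, library]
Visit lobby; enqueue porch → queue [loft, patio, studio, study, kitchen, pantry, workshop, den, library, porch]
Visit loft → queue [patio, studio, study, kitchen, pantry, workshop, den, library, porch]
Visit patio → queue [studio, study, kitchen, pantry, workshop, den, library, porch]
Visit studio; enqueue parlor → queue [study, kitchen, pantry, workshop, den, library, porch, parlor]
Visit study → queue [kitchen, pantry, workshop, den, library, porch, parlor]
Visit kitchen → queue [pantry, workshop, den, library, porch, parlor]
Visit pantry → queue [workshop, den, library, porch, parlor]
Visit workshop → queue [den, library, porch, parlor]
Visit den → queue [library, porch, parlor]
Visit library → queue [porch, parlor]
Visit porch → queue [parlor]
Visit parlor → queue []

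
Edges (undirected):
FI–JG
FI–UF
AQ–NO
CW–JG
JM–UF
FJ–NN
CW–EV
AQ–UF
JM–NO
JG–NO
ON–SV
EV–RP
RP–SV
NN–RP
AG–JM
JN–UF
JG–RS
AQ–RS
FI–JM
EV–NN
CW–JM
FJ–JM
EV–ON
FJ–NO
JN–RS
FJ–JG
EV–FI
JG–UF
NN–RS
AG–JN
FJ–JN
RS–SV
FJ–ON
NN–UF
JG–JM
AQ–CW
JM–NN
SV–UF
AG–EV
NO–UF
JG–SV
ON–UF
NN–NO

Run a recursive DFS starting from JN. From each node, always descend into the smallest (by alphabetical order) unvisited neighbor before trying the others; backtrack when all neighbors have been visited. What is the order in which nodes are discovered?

JN → AG → EV → CW → AQ → NO → FJ → JG → FI → JM → NN → RP → SV → ON → UF → RS

Visit JN
JN → AG
AG → EV
EV → CW
CW → AQ
AQ → NO
NO → FJ
FJ → JG
JG → FI
FI → JM
JM → NN
NN → RP
RP → SV
SV → ON
ON → UF
SV → RS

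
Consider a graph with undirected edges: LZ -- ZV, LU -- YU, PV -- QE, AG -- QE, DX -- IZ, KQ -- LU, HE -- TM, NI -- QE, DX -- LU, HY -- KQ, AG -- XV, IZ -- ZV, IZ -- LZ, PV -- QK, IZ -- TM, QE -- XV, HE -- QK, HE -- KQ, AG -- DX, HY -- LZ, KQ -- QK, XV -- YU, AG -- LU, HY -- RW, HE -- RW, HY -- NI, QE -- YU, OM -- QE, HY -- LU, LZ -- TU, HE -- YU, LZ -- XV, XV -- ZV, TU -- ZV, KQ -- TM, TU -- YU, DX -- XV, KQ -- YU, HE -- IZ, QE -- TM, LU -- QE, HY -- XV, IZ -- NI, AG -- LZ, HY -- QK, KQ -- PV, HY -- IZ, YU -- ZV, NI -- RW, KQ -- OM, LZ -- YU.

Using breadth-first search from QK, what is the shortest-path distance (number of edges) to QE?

2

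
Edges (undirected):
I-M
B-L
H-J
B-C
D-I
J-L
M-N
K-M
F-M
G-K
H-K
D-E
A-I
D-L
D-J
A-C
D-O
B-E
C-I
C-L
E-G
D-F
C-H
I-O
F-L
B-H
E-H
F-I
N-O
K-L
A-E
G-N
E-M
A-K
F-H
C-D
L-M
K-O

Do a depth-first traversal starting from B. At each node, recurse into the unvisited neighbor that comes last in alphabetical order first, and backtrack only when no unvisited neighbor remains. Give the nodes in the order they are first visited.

B, L, M, N, O, K, H, J, D, I, F, C, A, E, G

Visit B
B → L
L → M
M → N
N → O
O → K
K → H
H → J
J → D
D → I
I → F
I → C
C → A
A → E
E → G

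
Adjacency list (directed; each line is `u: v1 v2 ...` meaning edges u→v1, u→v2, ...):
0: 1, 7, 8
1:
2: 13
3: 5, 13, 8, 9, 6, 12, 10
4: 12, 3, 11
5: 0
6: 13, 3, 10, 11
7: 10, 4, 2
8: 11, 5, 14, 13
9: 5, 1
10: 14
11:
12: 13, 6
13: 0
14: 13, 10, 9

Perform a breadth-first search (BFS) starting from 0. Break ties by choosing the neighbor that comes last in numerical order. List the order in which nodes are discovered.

0, 8, 7, 1, 14, 13, 11, 5, 10, 4, 2, 9, 12, 3, 6

Visit 0; enqueue 8, 7, 1 → queue [8, 7, 1]
Visit 8; enqueue 14, 13, 11, 5 → queue [7, 1, 14, 13, 11, 5]
Visit 7; enqueue 10, 4, 2 → queue [1, 14, 13, 11, 5, 10, 4, 2]
Visit 1 → queue [14, 13, 11, 5, 10, 4, 2]
Visit 14; enqueue 9 → queue [13, 11, 5, 10, 4, 2, 9]
Visit 13 → queue [11, 5, 10, 4, 2, 9]
Visit 11 → queue [5, 10, 4, 2, 9]
Visit 5 → queue [10, 4, 2, 9]
Visit 10 → queue [4, 2, 9]
Visit 4; enqueue 12, 3 → queue [2, 9, 12, 3]
Visit 2 → queue [9, 12, 3]
Visit 9 → queue [12, 3]
Visit 12; enqueue 6 → queue [3, 6]
Visit 3 → queue [6]
Visit 6 → queue []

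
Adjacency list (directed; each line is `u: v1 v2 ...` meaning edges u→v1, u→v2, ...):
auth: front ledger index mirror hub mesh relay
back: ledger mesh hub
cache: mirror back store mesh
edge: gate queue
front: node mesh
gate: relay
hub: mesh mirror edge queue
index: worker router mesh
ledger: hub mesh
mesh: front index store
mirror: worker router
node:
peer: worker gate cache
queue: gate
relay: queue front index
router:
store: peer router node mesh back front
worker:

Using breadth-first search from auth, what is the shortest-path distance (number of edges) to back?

Level 0: auth
Level 1: front, hub, index, ledger, mesh, mirror, relay
Level 2: edge, node, queue, router, store, worker
Level 3: back, gate, peer
Level 4: cache
back first appears at level 3.

3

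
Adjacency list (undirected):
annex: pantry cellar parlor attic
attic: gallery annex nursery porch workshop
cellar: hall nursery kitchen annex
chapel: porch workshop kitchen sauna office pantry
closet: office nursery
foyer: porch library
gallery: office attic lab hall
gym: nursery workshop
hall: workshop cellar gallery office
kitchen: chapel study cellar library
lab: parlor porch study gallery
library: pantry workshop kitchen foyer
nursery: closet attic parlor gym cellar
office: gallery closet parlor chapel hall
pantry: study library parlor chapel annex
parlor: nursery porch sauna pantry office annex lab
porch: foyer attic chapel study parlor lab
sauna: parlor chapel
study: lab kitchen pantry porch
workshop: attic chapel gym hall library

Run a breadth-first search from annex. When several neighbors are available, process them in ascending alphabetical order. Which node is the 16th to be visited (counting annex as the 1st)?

office

Visit annex; enqueue attic, cellar, pantry, parlor → queue [attic, cellar, pantry, parlor]
Visit attic; enqueue gallery, nursery, porch, workshop → queue [cellar, pantry, parlor, gallery, nursery, porch, workshop]
Visit cellar; enqueue hall, kitchen → queue [pantry, parlor, gallery, nursery, porch, workshop, hall, kitchen]
Visit pantry; enqueue chapel, library, study → queue [parlor, gallery, nursery, porch, workshop, hall, kitchen, chapel, library, study]
Visit parlor; enqueue lab, office, sauna → queue [gallery, nursery, porch, workshop, hall, kitchen, chapel, library, study, lab, office, sauna]
Visit gallery → queue [nursery, porch, workshop, hall, kitchen, chapel, library, study, lab, office, sauna]
Visit nursery; enqueue closet, gym → queue [porch, workshop, hall, kitchen, chapel, library, study, lab, office, sauna, closet, gym]
Visit porch; enqueue foyer → queue [workshop, hall, kitchen, chapel, library, study, lab, office, sauna, closet, gym, foyer]
Visit workshop → queue [hall, kitchen, chapel, library, study, lab, office, sauna, closet, gym, foyer]
Visit hall → queue [kitchen, chapel, library, study, lab, office, sauna, closet, gym, foyer]
Visit kitchen → queue [chapel, library, study, lab, office, sauna, closet, gym, foyer]
Visit chapel → queue [library, study, lab, office, sauna, closet, gym, foyer]
Visit library → queue [study, lab, office, sauna, closet, gym, foyer]
Visit study → queue [lab, office, sauna, closet, gym, foyer]
Visit lab → queue [office, sauna, closet, gym, foyer]
Visit office → queue [sauna, closet, gym, foyer]
Visit sauna → queue [closet, gym, foyer]
Visit closet → queue [gym, foyer]
Visit gym → queue [foyer]
Visit foyer → queue []

Visit order: annex, attic, cellar, pantry, parlor, gallery, nursery, porch, workshop, hall, kitchen, chapel, library, study, lab, office, sauna, closet, gym, foyer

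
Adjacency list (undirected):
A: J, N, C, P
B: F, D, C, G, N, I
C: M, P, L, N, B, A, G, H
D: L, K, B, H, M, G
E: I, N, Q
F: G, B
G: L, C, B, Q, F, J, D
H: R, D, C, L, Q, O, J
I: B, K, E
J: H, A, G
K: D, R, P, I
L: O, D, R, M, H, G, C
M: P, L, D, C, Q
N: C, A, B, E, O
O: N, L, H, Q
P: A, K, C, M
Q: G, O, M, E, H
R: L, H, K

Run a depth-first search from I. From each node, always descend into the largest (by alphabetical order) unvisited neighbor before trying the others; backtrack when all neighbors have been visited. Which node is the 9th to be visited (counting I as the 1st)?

Visit I
I → K
K → R
R → L
L → O
O → Q
Q → M
M → P
P → C
C → N
N → E
N → B
B → G
G → J
J → H
H → D
J → A
G → F

Visit order: I, K, R, L, O, Q, M, P, C, N, E, B, G, J, H, D, A, F

C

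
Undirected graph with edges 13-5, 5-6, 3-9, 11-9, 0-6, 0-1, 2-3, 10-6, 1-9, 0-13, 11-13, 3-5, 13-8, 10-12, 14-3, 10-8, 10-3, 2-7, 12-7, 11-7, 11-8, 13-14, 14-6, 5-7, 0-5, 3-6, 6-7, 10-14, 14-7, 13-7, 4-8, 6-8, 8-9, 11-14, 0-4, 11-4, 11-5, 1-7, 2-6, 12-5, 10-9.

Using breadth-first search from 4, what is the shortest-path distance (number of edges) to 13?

Level 0: 4
Level 1: 0, 8, 11
Level 2: 1, 5, 6, 7, 9, 10, 13, 14
Level 3: 2, 3, 12
13 first appears at level 2.

2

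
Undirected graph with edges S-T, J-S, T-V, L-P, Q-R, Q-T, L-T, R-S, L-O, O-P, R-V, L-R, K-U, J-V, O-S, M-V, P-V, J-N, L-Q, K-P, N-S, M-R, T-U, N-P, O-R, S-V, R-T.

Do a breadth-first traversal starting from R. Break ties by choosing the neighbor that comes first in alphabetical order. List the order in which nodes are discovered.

R L M O Q S T V P J N U K

Visit R; enqueue L, M, O, Q, S, T, V → queue [L, M, O, Q, S, T, V]
Visit L; enqueue P → queue [M, O, Q, S, T, V, P]
Visit M → queue [O, Q, S, T, V, P]
Visit O → queue [Q, S, T, V, P]
Visit Q → queue [S, T, V, P]
Visit S; enqueue J, N → queue [T, V, P, J, N]
Visit T; enqueue U → queue [V, P, J, N, U]
Visit V → queue [P, J, N, U]
Visit P; enqueue K → queue [J, N, U, K]
Visit J → queue [N, U, K]
Visit N → queue [U, K]
Visit U → queue [K]
Visit K → queue []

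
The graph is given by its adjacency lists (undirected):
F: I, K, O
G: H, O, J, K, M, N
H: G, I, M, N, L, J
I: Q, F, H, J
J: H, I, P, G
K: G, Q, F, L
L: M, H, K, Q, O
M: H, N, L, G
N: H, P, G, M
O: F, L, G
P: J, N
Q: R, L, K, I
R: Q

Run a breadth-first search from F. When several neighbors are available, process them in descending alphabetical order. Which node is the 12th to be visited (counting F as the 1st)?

Visit F; enqueue O, K, I → queue [O, K, I]
Visit O; enqueue L, G → queue [K, I, L, G]
Visit K; enqueue Q → queue [I, L, G, Q]
Visit I; enqueue J, H → queue [L, G, Q, J, H]
Visit L; enqueue M → queue [G, Q, J, H, M]
Visit G; enqueue N → queue [Q, J, H, M, N]
Visit Q; enqueue R → queue [J, H, M, N, R]
Visit J; enqueue P → queue [H, M, N, R, P]
Visit H → queue [M, N, R, P]
Visit M → queue [N, R, P]
Visit N → queue [R, P]
Visit R → queue [P]
Visit P → queue []

Visit order: F, O, K, I, L, G, Q, J, H, M, N, R, P

R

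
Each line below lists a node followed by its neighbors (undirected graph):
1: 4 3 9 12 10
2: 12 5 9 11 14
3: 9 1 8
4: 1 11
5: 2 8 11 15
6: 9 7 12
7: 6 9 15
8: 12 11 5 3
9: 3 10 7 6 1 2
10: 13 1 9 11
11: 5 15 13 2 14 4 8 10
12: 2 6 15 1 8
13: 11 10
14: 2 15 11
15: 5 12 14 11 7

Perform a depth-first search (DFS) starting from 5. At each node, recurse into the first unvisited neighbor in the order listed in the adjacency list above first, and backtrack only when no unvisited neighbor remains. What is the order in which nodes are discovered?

5 → 2 → 12 → 6 → 9 → 3 → 1 → 4 → 11 → 15 → 14 → 7 → 13 → 10 → 8

Visit 5
5 → 2
2 → 12
12 → 6
6 → 9
9 → 3
3 → 1
1 → 4
4 → 11
11 → 15
15 → 14
15 → 7
11 → 13
13 → 10
11 → 8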